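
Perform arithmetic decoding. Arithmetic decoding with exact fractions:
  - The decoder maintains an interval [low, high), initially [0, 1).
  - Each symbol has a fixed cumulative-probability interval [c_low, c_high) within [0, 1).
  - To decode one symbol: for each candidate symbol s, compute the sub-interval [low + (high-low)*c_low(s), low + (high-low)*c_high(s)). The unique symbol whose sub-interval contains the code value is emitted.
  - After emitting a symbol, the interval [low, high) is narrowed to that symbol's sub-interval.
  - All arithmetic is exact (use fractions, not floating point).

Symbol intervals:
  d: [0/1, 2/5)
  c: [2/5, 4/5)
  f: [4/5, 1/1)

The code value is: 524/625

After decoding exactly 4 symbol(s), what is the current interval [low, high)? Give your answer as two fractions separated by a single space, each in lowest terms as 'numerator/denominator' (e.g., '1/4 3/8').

Answer: 104/125 528/625

Derivation:
Step 1: interval [0/1, 1/1), width = 1/1 - 0/1 = 1/1
  'd': [0/1 + 1/1*0/1, 0/1 + 1/1*2/5) = [0/1, 2/5)
  'c': [0/1 + 1/1*2/5, 0/1 + 1/1*4/5) = [2/5, 4/5)
  'f': [0/1 + 1/1*4/5, 0/1 + 1/1*1/1) = [4/5, 1/1) <- contains code 524/625
  emit 'f', narrow to [4/5, 1/1)
Step 2: interval [4/5, 1/1), width = 1/1 - 4/5 = 1/5
  'd': [4/5 + 1/5*0/1, 4/5 + 1/5*2/5) = [4/5, 22/25) <- contains code 524/625
  'c': [4/5 + 1/5*2/5, 4/5 + 1/5*4/5) = [22/25, 24/25)
  'f': [4/5 + 1/5*4/5, 4/5 + 1/5*1/1) = [24/25, 1/1)
  emit 'd', narrow to [4/5, 22/25)
Step 3: interval [4/5, 22/25), width = 22/25 - 4/5 = 2/25
  'd': [4/5 + 2/25*0/1, 4/5 + 2/25*2/5) = [4/5, 104/125)
  'c': [4/5 + 2/25*2/5, 4/5 + 2/25*4/5) = [104/125, 108/125) <- contains code 524/625
  'f': [4/5 + 2/25*4/5, 4/5 + 2/25*1/1) = [108/125, 22/25)
  emit 'c', narrow to [104/125, 108/125)
Step 4: interval [104/125, 108/125), width = 108/125 - 104/125 = 4/125
  'd': [104/125 + 4/125*0/1, 104/125 + 4/125*2/5) = [104/125, 528/625) <- contains code 524/625
  'c': [104/125 + 4/125*2/5, 104/125 + 4/125*4/5) = [528/625, 536/625)
  'f': [104/125 + 4/125*4/5, 104/125 + 4/125*1/1) = [536/625, 108/125)
  emit 'd', narrow to [104/125, 528/625)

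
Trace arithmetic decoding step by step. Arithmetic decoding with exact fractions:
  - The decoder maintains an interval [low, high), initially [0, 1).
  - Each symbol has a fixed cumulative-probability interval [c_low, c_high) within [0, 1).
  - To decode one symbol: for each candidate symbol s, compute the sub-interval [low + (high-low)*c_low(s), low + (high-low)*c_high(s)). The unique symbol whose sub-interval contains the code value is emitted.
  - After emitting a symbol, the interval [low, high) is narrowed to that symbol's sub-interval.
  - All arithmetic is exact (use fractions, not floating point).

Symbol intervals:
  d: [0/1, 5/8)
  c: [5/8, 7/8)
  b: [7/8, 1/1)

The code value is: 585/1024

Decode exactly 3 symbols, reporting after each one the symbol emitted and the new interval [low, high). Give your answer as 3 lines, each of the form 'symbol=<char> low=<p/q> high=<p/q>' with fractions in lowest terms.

Step 1: interval [0/1, 1/1), width = 1/1 - 0/1 = 1/1
  'd': [0/1 + 1/1*0/1, 0/1 + 1/1*5/8) = [0/1, 5/8) <- contains code 585/1024
  'c': [0/1 + 1/1*5/8, 0/1 + 1/1*7/8) = [5/8, 7/8)
  'b': [0/1 + 1/1*7/8, 0/1 + 1/1*1/1) = [7/8, 1/1)
  emit 'd', narrow to [0/1, 5/8)
Step 2: interval [0/1, 5/8), width = 5/8 - 0/1 = 5/8
  'd': [0/1 + 5/8*0/1, 0/1 + 5/8*5/8) = [0/1, 25/64)
  'c': [0/1 + 5/8*5/8, 0/1 + 5/8*7/8) = [25/64, 35/64)
  'b': [0/1 + 5/8*7/8, 0/1 + 5/8*1/1) = [35/64, 5/8) <- contains code 585/1024
  emit 'b', narrow to [35/64, 5/8)
Step 3: interval [35/64, 5/8), width = 5/8 - 35/64 = 5/64
  'd': [35/64 + 5/64*0/1, 35/64 + 5/64*5/8) = [35/64, 305/512) <- contains code 585/1024
  'c': [35/64 + 5/64*5/8, 35/64 + 5/64*7/8) = [305/512, 315/512)
  'b': [35/64 + 5/64*7/8, 35/64 + 5/64*1/1) = [315/512, 5/8)
  emit 'd', narrow to [35/64, 305/512)

Answer: symbol=d low=0/1 high=5/8
symbol=b low=35/64 high=5/8
symbol=d low=35/64 high=305/512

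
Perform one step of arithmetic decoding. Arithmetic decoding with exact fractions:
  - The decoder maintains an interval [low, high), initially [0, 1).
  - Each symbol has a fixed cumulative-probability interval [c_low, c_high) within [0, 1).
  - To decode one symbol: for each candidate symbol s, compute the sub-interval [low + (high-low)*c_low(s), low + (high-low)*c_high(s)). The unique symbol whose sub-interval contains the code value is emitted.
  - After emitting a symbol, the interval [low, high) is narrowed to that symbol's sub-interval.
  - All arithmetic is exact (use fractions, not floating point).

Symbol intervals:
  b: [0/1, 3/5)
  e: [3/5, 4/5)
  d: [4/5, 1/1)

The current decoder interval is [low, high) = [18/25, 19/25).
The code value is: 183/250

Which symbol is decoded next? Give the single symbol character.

Answer: b

Derivation:
Interval width = high − low = 19/25 − 18/25 = 1/25
Scaled code = (code − low) / width = (183/250 − 18/25) / 1/25 = 3/10
  b: [0/1, 3/5) ← scaled code falls here ✓
  e: [3/5, 4/5) 
  d: [4/5, 1/1) 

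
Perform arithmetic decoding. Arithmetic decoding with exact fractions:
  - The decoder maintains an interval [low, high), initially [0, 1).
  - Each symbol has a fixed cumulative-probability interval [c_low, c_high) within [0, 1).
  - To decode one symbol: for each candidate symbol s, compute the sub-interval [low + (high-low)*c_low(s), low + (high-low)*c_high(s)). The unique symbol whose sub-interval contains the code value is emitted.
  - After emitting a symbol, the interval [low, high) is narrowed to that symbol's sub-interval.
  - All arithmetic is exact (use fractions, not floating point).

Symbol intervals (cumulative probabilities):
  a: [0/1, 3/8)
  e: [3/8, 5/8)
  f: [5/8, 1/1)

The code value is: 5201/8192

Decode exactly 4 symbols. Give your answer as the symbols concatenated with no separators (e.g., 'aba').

Answer: faaa

Derivation:
Step 1: interval [0/1, 1/1), width = 1/1 - 0/1 = 1/1
  'a': [0/1 + 1/1*0/1, 0/1 + 1/1*3/8) = [0/1, 3/8)
  'e': [0/1 + 1/1*3/8, 0/1 + 1/1*5/8) = [3/8, 5/8)
  'f': [0/1 + 1/1*5/8, 0/1 + 1/1*1/1) = [5/8, 1/1) <- contains code 5201/8192
  emit 'f', narrow to [5/8, 1/1)
Step 2: interval [5/8, 1/1), width = 1/1 - 5/8 = 3/8
  'a': [5/8 + 3/8*0/1, 5/8 + 3/8*3/8) = [5/8, 49/64) <- contains code 5201/8192
  'e': [5/8 + 3/8*3/8, 5/8 + 3/8*5/8) = [49/64, 55/64)
  'f': [5/8 + 3/8*5/8, 5/8 + 3/8*1/1) = [55/64, 1/1)
  emit 'a', narrow to [5/8, 49/64)
Step 3: interval [5/8, 49/64), width = 49/64 - 5/8 = 9/64
  'a': [5/8 + 9/64*0/1, 5/8 + 9/64*3/8) = [5/8, 347/512) <- contains code 5201/8192
  'e': [5/8 + 9/64*3/8, 5/8 + 9/64*5/8) = [347/512, 365/512)
  'f': [5/8 + 9/64*5/8, 5/8 + 9/64*1/1) = [365/512, 49/64)
  emit 'a', narrow to [5/8, 347/512)
Step 4: interval [5/8, 347/512), width = 347/512 - 5/8 = 27/512
  'a': [5/8 + 27/512*0/1, 5/8 + 27/512*3/8) = [5/8, 2641/4096) <- contains code 5201/8192
  'e': [5/8 + 27/512*3/8, 5/8 + 27/512*5/8) = [2641/4096, 2695/4096)
  'f': [5/8 + 27/512*5/8, 5/8 + 27/512*1/1) = [2695/4096, 347/512)
  emit 'a', narrow to [5/8, 2641/4096)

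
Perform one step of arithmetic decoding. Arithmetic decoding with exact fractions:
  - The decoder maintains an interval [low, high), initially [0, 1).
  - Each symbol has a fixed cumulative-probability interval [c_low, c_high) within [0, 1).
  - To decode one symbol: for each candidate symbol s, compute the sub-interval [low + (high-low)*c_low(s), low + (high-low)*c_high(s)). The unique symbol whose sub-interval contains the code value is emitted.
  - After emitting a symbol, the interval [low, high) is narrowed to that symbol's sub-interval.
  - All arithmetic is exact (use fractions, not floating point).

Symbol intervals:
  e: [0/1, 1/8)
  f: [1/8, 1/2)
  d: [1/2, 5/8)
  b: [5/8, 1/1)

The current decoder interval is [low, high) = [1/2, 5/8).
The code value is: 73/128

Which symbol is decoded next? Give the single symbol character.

Interval width = high − low = 5/8 − 1/2 = 1/8
Scaled code = (code − low) / width = (73/128 − 1/2) / 1/8 = 9/16
  e: [0/1, 1/8) 
  f: [1/8, 1/2) 
  d: [1/2, 5/8) ← scaled code falls here ✓
  b: [5/8, 1/1) 

Answer: d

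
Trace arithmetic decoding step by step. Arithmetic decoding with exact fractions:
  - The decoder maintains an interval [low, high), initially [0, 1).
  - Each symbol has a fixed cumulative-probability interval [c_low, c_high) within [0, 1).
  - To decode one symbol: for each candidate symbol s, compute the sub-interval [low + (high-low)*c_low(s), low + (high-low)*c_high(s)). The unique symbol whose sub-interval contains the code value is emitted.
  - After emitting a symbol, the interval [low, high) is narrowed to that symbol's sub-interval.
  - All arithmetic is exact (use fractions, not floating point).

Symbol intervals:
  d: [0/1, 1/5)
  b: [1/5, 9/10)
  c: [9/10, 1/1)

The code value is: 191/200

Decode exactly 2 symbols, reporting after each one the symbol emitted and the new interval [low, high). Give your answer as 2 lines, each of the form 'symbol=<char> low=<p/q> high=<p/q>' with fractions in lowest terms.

Answer: symbol=c low=9/10 high=1/1
symbol=b low=23/25 high=99/100

Derivation:
Step 1: interval [0/1, 1/1), width = 1/1 - 0/1 = 1/1
  'd': [0/1 + 1/1*0/1, 0/1 + 1/1*1/5) = [0/1, 1/5)
  'b': [0/1 + 1/1*1/5, 0/1 + 1/1*9/10) = [1/5, 9/10)
  'c': [0/1 + 1/1*9/10, 0/1 + 1/1*1/1) = [9/10, 1/1) <- contains code 191/200
  emit 'c', narrow to [9/10, 1/1)
Step 2: interval [9/10, 1/1), width = 1/1 - 9/10 = 1/10
  'd': [9/10 + 1/10*0/1, 9/10 + 1/10*1/5) = [9/10, 23/25)
  'b': [9/10 + 1/10*1/5, 9/10 + 1/10*9/10) = [23/25, 99/100) <- contains code 191/200
  'c': [9/10 + 1/10*9/10, 9/10 + 1/10*1/1) = [99/100, 1/1)
  emit 'b', narrow to [23/25, 99/100)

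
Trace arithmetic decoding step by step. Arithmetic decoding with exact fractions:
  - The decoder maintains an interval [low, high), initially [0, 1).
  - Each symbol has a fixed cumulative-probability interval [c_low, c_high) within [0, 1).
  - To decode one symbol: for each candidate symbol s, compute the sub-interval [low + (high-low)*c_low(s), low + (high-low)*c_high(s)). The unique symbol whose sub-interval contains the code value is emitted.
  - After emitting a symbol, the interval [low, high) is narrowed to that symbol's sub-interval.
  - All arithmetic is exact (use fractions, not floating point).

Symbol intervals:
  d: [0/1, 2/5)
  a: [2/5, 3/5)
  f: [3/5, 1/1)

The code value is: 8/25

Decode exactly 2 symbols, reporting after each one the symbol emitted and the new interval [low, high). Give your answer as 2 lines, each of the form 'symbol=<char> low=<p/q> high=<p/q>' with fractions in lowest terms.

Answer: symbol=d low=0/1 high=2/5
symbol=f low=6/25 high=2/5

Derivation:
Step 1: interval [0/1, 1/1), width = 1/1 - 0/1 = 1/1
  'd': [0/1 + 1/1*0/1, 0/1 + 1/1*2/5) = [0/1, 2/5) <- contains code 8/25
  'a': [0/1 + 1/1*2/5, 0/1 + 1/1*3/5) = [2/5, 3/5)
  'f': [0/1 + 1/1*3/5, 0/1 + 1/1*1/1) = [3/5, 1/1)
  emit 'd', narrow to [0/1, 2/5)
Step 2: interval [0/1, 2/5), width = 2/5 - 0/1 = 2/5
  'd': [0/1 + 2/5*0/1, 0/1 + 2/5*2/5) = [0/1, 4/25)
  'a': [0/1 + 2/5*2/5, 0/1 + 2/5*3/5) = [4/25, 6/25)
  'f': [0/1 + 2/5*3/5, 0/1 + 2/5*1/1) = [6/25, 2/5) <- contains code 8/25
  emit 'f', narrow to [6/25, 2/5)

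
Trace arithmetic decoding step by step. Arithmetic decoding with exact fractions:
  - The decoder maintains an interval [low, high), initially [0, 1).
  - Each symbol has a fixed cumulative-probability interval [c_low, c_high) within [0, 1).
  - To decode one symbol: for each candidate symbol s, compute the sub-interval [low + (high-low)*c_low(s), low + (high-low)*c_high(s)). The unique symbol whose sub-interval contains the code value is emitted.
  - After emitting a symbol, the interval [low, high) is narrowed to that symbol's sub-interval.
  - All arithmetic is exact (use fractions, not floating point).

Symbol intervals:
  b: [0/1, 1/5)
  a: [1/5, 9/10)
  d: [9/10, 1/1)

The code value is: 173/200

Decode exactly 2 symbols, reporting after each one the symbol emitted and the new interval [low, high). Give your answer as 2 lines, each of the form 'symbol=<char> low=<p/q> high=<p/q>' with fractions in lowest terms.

Answer: symbol=a low=1/5 high=9/10
symbol=d low=83/100 high=9/10

Derivation:
Step 1: interval [0/1, 1/1), width = 1/1 - 0/1 = 1/1
  'b': [0/1 + 1/1*0/1, 0/1 + 1/1*1/5) = [0/1, 1/5)
  'a': [0/1 + 1/1*1/5, 0/1 + 1/1*9/10) = [1/5, 9/10) <- contains code 173/200
  'd': [0/1 + 1/1*9/10, 0/1 + 1/1*1/1) = [9/10, 1/1)
  emit 'a', narrow to [1/5, 9/10)
Step 2: interval [1/5, 9/10), width = 9/10 - 1/5 = 7/10
  'b': [1/5 + 7/10*0/1, 1/5 + 7/10*1/5) = [1/5, 17/50)
  'a': [1/5 + 7/10*1/5, 1/5 + 7/10*9/10) = [17/50, 83/100)
  'd': [1/5 + 7/10*9/10, 1/5 + 7/10*1/1) = [83/100, 9/10) <- contains code 173/200
  emit 'd', narrow to [83/100, 9/10)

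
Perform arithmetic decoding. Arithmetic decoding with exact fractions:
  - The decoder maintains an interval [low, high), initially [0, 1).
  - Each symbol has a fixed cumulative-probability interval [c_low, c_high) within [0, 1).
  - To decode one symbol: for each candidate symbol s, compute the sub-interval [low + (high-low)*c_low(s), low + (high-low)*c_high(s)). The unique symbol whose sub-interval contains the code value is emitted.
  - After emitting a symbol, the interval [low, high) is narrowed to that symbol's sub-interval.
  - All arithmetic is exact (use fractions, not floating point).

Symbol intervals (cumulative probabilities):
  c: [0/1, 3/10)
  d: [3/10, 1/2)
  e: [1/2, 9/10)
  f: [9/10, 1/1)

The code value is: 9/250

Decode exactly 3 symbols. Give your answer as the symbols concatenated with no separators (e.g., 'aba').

Answer: ccd

Derivation:
Step 1: interval [0/1, 1/1), width = 1/1 - 0/1 = 1/1
  'c': [0/1 + 1/1*0/1, 0/1 + 1/1*3/10) = [0/1, 3/10) <- contains code 9/250
  'd': [0/1 + 1/1*3/10, 0/1 + 1/1*1/2) = [3/10, 1/2)
  'e': [0/1 + 1/1*1/2, 0/1 + 1/1*9/10) = [1/2, 9/10)
  'f': [0/1 + 1/1*9/10, 0/1 + 1/1*1/1) = [9/10, 1/1)
  emit 'c', narrow to [0/1, 3/10)
Step 2: interval [0/1, 3/10), width = 3/10 - 0/1 = 3/10
  'c': [0/1 + 3/10*0/1, 0/1 + 3/10*3/10) = [0/1, 9/100) <- contains code 9/250
  'd': [0/1 + 3/10*3/10, 0/1 + 3/10*1/2) = [9/100, 3/20)
  'e': [0/1 + 3/10*1/2, 0/1 + 3/10*9/10) = [3/20, 27/100)
  'f': [0/1 + 3/10*9/10, 0/1 + 3/10*1/1) = [27/100, 3/10)
  emit 'c', narrow to [0/1, 9/100)
Step 3: interval [0/1, 9/100), width = 9/100 - 0/1 = 9/100
  'c': [0/1 + 9/100*0/1, 0/1 + 9/100*3/10) = [0/1, 27/1000)
  'd': [0/1 + 9/100*3/10, 0/1 + 9/100*1/2) = [27/1000, 9/200) <- contains code 9/250
  'e': [0/1 + 9/100*1/2, 0/1 + 9/100*9/10) = [9/200, 81/1000)
  'f': [0/1 + 9/100*9/10, 0/1 + 9/100*1/1) = [81/1000, 9/100)
  emit 'd', narrow to [27/1000, 9/200)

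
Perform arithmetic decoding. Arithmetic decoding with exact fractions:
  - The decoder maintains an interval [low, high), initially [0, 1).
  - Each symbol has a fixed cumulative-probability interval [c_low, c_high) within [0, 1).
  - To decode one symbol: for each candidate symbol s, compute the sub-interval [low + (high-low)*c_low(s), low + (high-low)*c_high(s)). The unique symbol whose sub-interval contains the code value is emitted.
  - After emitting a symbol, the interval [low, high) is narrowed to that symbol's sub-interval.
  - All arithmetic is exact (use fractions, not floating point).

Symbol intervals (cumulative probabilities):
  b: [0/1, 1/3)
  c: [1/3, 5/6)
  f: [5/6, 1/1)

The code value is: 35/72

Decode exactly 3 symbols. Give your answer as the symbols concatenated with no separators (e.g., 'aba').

Step 1: interval [0/1, 1/1), width = 1/1 - 0/1 = 1/1
  'b': [0/1 + 1/1*0/1, 0/1 + 1/1*1/3) = [0/1, 1/3)
  'c': [0/1 + 1/1*1/3, 0/1 + 1/1*5/6) = [1/3, 5/6) <- contains code 35/72
  'f': [0/1 + 1/1*5/6, 0/1 + 1/1*1/1) = [5/6, 1/1)
  emit 'c', narrow to [1/3, 5/6)
Step 2: interval [1/3, 5/6), width = 5/6 - 1/3 = 1/2
  'b': [1/3 + 1/2*0/1, 1/3 + 1/2*1/3) = [1/3, 1/2) <- contains code 35/72
  'c': [1/3 + 1/2*1/3, 1/3 + 1/2*5/6) = [1/2, 3/4)
  'f': [1/3 + 1/2*5/6, 1/3 + 1/2*1/1) = [3/4, 5/6)
  emit 'b', narrow to [1/3, 1/2)
Step 3: interval [1/3, 1/2), width = 1/2 - 1/3 = 1/6
  'b': [1/3 + 1/6*0/1, 1/3 + 1/6*1/3) = [1/3, 7/18)
  'c': [1/3 + 1/6*1/3, 1/3 + 1/6*5/6) = [7/18, 17/36)
  'f': [1/3 + 1/6*5/6, 1/3 + 1/6*1/1) = [17/36, 1/2) <- contains code 35/72
  emit 'f', narrow to [17/36, 1/2)

Answer: cbf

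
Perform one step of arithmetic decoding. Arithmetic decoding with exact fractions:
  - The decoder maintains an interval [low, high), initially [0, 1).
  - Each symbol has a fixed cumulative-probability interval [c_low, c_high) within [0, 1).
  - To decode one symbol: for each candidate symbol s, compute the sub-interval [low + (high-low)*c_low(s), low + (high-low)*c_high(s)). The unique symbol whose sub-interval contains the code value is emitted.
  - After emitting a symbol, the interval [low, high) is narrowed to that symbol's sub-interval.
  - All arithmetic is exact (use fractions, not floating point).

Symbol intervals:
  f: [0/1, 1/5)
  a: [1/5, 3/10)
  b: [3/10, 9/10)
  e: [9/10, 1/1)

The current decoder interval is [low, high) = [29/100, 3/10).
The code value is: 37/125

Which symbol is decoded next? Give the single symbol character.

Answer: b

Derivation:
Interval width = high − low = 3/10 − 29/100 = 1/100
Scaled code = (code − low) / width = (37/125 − 29/100) / 1/100 = 3/5
  f: [0/1, 1/5) 
  a: [1/5, 3/10) 
  b: [3/10, 9/10) ← scaled code falls here ✓
  e: [9/10, 1/1) 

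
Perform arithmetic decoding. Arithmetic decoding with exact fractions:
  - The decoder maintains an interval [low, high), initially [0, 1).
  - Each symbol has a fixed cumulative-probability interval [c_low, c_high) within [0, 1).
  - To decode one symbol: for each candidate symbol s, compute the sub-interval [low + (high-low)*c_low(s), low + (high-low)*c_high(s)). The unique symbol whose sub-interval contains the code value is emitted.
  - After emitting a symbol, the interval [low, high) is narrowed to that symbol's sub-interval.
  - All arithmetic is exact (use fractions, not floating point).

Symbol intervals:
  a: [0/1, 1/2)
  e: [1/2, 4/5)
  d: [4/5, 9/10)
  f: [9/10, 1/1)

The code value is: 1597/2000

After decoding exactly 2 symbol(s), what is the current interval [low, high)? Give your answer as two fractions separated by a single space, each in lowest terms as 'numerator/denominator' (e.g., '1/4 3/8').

Step 1: interval [0/1, 1/1), width = 1/1 - 0/1 = 1/1
  'a': [0/1 + 1/1*0/1, 0/1 + 1/1*1/2) = [0/1, 1/2)
  'e': [0/1 + 1/1*1/2, 0/1 + 1/1*4/5) = [1/2, 4/5) <- contains code 1597/2000
  'd': [0/1 + 1/1*4/5, 0/1 + 1/1*9/10) = [4/5, 9/10)
  'f': [0/1 + 1/1*9/10, 0/1 + 1/1*1/1) = [9/10, 1/1)
  emit 'e', narrow to [1/2, 4/5)
Step 2: interval [1/2, 4/5), width = 4/5 - 1/2 = 3/10
  'a': [1/2 + 3/10*0/1, 1/2 + 3/10*1/2) = [1/2, 13/20)
  'e': [1/2 + 3/10*1/2, 1/2 + 3/10*4/5) = [13/20, 37/50)
  'd': [1/2 + 3/10*4/5, 1/2 + 3/10*9/10) = [37/50, 77/100)
  'f': [1/2 + 3/10*9/10, 1/2 + 3/10*1/1) = [77/100, 4/5) <- contains code 1597/2000
  emit 'f', narrow to [77/100, 4/5)

Answer: 77/100 4/5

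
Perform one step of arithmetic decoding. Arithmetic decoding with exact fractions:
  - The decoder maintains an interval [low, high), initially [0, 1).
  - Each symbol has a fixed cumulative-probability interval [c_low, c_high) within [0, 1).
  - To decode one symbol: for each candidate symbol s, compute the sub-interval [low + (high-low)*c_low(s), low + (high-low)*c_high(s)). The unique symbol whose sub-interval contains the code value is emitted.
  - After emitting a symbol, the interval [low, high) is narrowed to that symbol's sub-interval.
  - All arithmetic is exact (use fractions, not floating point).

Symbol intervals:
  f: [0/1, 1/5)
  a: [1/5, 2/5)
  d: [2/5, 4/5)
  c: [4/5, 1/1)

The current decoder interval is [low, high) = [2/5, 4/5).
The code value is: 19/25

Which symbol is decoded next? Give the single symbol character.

Interval width = high − low = 4/5 − 2/5 = 2/5
Scaled code = (code − low) / width = (19/25 − 2/5) / 2/5 = 9/10
  f: [0/1, 1/5) 
  a: [1/5, 2/5) 
  d: [2/5, 4/5) 
  c: [4/5, 1/1) ← scaled code falls here ✓

Answer: c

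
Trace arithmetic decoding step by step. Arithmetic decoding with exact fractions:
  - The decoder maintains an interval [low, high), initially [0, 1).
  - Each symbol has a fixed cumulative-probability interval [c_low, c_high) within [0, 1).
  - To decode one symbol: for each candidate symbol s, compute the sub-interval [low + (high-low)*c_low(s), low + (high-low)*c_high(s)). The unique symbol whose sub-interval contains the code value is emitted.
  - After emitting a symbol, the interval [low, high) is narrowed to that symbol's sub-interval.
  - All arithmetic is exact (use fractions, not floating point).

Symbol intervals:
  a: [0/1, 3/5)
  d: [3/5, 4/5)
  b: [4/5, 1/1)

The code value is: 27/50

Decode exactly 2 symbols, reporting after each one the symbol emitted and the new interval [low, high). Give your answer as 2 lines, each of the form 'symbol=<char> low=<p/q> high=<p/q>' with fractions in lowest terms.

Answer: symbol=a low=0/1 high=3/5
symbol=b low=12/25 high=3/5

Derivation:
Step 1: interval [0/1, 1/1), width = 1/1 - 0/1 = 1/1
  'a': [0/1 + 1/1*0/1, 0/1 + 1/1*3/5) = [0/1, 3/5) <- contains code 27/50
  'd': [0/1 + 1/1*3/5, 0/1 + 1/1*4/5) = [3/5, 4/5)
  'b': [0/1 + 1/1*4/5, 0/1 + 1/1*1/1) = [4/5, 1/1)
  emit 'a', narrow to [0/1, 3/5)
Step 2: interval [0/1, 3/5), width = 3/5 - 0/1 = 3/5
  'a': [0/1 + 3/5*0/1, 0/1 + 3/5*3/5) = [0/1, 9/25)
  'd': [0/1 + 3/5*3/5, 0/1 + 3/5*4/5) = [9/25, 12/25)
  'b': [0/1 + 3/5*4/5, 0/1 + 3/5*1/1) = [12/25, 3/5) <- contains code 27/50
  emit 'b', narrow to [12/25, 3/5)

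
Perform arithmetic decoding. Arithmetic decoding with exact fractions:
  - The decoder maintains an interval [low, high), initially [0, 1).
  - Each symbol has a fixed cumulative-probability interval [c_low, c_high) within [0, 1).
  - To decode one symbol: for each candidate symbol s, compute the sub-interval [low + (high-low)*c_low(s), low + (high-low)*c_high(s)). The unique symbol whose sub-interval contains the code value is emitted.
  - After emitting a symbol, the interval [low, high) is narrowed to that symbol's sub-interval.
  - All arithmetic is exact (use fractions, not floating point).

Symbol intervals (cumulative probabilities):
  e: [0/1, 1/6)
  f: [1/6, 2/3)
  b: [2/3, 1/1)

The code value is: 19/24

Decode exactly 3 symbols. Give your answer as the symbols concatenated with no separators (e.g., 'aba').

Answer: bff

Derivation:
Step 1: interval [0/1, 1/1), width = 1/1 - 0/1 = 1/1
  'e': [0/1 + 1/1*0/1, 0/1 + 1/1*1/6) = [0/1, 1/6)
  'f': [0/1 + 1/1*1/6, 0/1 + 1/1*2/3) = [1/6, 2/3)
  'b': [0/1 + 1/1*2/3, 0/1 + 1/1*1/1) = [2/3, 1/1) <- contains code 19/24
  emit 'b', narrow to [2/3, 1/1)
Step 2: interval [2/3, 1/1), width = 1/1 - 2/3 = 1/3
  'e': [2/3 + 1/3*0/1, 2/3 + 1/3*1/6) = [2/3, 13/18)
  'f': [2/3 + 1/3*1/6, 2/3 + 1/3*2/3) = [13/18, 8/9) <- contains code 19/24
  'b': [2/3 + 1/3*2/3, 2/3 + 1/3*1/1) = [8/9, 1/1)
  emit 'f', narrow to [13/18, 8/9)
Step 3: interval [13/18, 8/9), width = 8/9 - 13/18 = 1/6
  'e': [13/18 + 1/6*0/1, 13/18 + 1/6*1/6) = [13/18, 3/4)
  'f': [13/18 + 1/6*1/6, 13/18 + 1/6*2/3) = [3/4, 5/6) <- contains code 19/24
  'b': [13/18 + 1/6*2/3, 13/18 + 1/6*1/1) = [5/6, 8/9)
  emit 'f', narrow to [3/4, 5/6)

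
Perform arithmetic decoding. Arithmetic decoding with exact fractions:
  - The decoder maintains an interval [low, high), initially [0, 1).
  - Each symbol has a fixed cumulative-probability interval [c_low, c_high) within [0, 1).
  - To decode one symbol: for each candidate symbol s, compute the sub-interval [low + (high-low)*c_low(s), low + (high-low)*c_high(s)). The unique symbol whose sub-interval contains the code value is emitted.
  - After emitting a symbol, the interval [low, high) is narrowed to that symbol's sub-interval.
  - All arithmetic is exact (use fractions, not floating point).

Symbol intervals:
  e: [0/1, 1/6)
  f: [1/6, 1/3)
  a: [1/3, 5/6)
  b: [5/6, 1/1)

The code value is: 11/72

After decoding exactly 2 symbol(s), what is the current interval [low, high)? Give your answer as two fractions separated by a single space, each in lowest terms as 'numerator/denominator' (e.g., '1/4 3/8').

Answer: 5/36 1/6

Derivation:
Step 1: interval [0/1, 1/1), width = 1/1 - 0/1 = 1/1
  'e': [0/1 + 1/1*0/1, 0/1 + 1/1*1/6) = [0/1, 1/6) <- contains code 11/72
  'f': [0/1 + 1/1*1/6, 0/1 + 1/1*1/3) = [1/6, 1/3)
  'a': [0/1 + 1/1*1/3, 0/1 + 1/1*5/6) = [1/3, 5/6)
  'b': [0/1 + 1/1*5/6, 0/1 + 1/1*1/1) = [5/6, 1/1)
  emit 'e', narrow to [0/1, 1/6)
Step 2: interval [0/1, 1/6), width = 1/6 - 0/1 = 1/6
  'e': [0/1 + 1/6*0/1, 0/1 + 1/6*1/6) = [0/1, 1/36)
  'f': [0/1 + 1/6*1/6, 0/1 + 1/6*1/3) = [1/36, 1/18)
  'a': [0/1 + 1/6*1/3, 0/1 + 1/6*5/6) = [1/18, 5/36)
  'b': [0/1 + 1/6*5/6, 0/1 + 1/6*1/1) = [5/36, 1/6) <- contains code 11/72
  emit 'b', narrow to [5/36, 1/6)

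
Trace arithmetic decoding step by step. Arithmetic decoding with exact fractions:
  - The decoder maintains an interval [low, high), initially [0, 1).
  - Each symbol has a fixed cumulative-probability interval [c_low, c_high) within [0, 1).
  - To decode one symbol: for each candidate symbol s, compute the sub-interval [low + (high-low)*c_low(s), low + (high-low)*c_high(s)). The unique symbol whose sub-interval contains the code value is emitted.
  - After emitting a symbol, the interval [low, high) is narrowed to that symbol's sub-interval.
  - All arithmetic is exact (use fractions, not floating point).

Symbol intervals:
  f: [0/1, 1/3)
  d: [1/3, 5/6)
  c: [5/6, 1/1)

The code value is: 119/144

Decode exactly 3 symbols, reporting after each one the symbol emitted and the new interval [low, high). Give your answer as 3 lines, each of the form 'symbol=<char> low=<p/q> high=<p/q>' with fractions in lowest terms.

Step 1: interval [0/1, 1/1), width = 1/1 - 0/1 = 1/1
  'f': [0/1 + 1/1*0/1, 0/1 + 1/1*1/3) = [0/1, 1/3)
  'd': [0/1 + 1/1*1/3, 0/1 + 1/1*5/6) = [1/3, 5/6) <- contains code 119/144
  'c': [0/1 + 1/1*5/6, 0/1 + 1/1*1/1) = [5/6, 1/1)
  emit 'd', narrow to [1/3, 5/6)
Step 2: interval [1/3, 5/6), width = 5/6 - 1/3 = 1/2
  'f': [1/3 + 1/2*0/1, 1/3 + 1/2*1/3) = [1/3, 1/2)
  'd': [1/3 + 1/2*1/3, 1/3 + 1/2*5/6) = [1/2, 3/4)
  'c': [1/3 + 1/2*5/6, 1/3 + 1/2*1/1) = [3/4, 5/6) <- contains code 119/144
  emit 'c', narrow to [3/4, 5/6)
Step 3: interval [3/4, 5/6), width = 5/6 - 3/4 = 1/12
  'f': [3/4 + 1/12*0/1, 3/4 + 1/12*1/3) = [3/4, 7/9)
  'd': [3/4 + 1/12*1/3, 3/4 + 1/12*5/6) = [7/9, 59/72)
  'c': [3/4 + 1/12*5/6, 3/4 + 1/12*1/1) = [59/72, 5/6) <- contains code 119/144
  emit 'c', narrow to [59/72, 5/6)

Answer: symbol=d low=1/3 high=5/6
symbol=c low=3/4 high=5/6
symbol=c low=59/72 high=5/6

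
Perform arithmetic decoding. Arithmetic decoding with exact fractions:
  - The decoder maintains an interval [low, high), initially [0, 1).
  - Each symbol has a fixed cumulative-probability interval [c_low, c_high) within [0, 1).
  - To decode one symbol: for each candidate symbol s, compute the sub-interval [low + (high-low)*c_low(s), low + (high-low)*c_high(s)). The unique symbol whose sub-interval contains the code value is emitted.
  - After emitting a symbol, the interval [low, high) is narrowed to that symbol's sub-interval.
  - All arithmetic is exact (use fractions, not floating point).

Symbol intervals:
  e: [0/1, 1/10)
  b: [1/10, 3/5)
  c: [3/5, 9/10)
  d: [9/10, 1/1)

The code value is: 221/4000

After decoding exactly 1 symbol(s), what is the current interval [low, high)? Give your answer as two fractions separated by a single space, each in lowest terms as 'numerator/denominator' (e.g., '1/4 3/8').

Step 1: interval [0/1, 1/1), width = 1/1 - 0/1 = 1/1
  'e': [0/1 + 1/1*0/1, 0/1 + 1/1*1/10) = [0/1, 1/10) <- contains code 221/4000
  'b': [0/1 + 1/1*1/10, 0/1 + 1/1*3/5) = [1/10, 3/5)
  'c': [0/1 + 1/1*3/5, 0/1 + 1/1*9/10) = [3/5, 9/10)
  'd': [0/1 + 1/1*9/10, 0/1 + 1/1*1/1) = [9/10, 1/1)
  emit 'e', narrow to [0/1, 1/10)

Answer: 0/1 1/10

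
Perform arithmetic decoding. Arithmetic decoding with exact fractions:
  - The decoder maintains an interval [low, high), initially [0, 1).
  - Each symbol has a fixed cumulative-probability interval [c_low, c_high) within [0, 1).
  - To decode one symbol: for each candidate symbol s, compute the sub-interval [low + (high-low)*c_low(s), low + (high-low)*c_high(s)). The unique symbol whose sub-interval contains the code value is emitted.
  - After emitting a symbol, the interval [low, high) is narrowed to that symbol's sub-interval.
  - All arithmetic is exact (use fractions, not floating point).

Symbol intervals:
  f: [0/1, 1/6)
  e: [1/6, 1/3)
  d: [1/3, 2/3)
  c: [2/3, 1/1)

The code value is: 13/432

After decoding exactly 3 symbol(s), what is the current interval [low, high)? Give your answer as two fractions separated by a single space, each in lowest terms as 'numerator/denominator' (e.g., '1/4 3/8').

Answer: 1/36 7/216

Derivation:
Step 1: interval [0/1, 1/1), width = 1/1 - 0/1 = 1/1
  'f': [0/1 + 1/1*0/1, 0/1 + 1/1*1/6) = [0/1, 1/6) <- contains code 13/432
  'e': [0/1 + 1/1*1/6, 0/1 + 1/1*1/3) = [1/6, 1/3)
  'd': [0/1 + 1/1*1/3, 0/1 + 1/1*2/3) = [1/3, 2/3)
  'c': [0/1 + 1/1*2/3, 0/1 + 1/1*1/1) = [2/3, 1/1)
  emit 'f', narrow to [0/1, 1/6)
Step 2: interval [0/1, 1/6), width = 1/6 - 0/1 = 1/6
  'f': [0/1 + 1/6*0/1, 0/1 + 1/6*1/6) = [0/1, 1/36)
  'e': [0/1 + 1/6*1/6, 0/1 + 1/6*1/3) = [1/36, 1/18) <- contains code 13/432
  'd': [0/1 + 1/6*1/3, 0/1 + 1/6*2/3) = [1/18, 1/9)
  'c': [0/1 + 1/6*2/3, 0/1 + 1/6*1/1) = [1/9, 1/6)
  emit 'e', narrow to [1/36, 1/18)
Step 3: interval [1/36, 1/18), width = 1/18 - 1/36 = 1/36
  'f': [1/36 + 1/36*0/1, 1/36 + 1/36*1/6) = [1/36, 7/216) <- contains code 13/432
  'e': [1/36 + 1/36*1/6, 1/36 + 1/36*1/3) = [7/216, 1/27)
  'd': [1/36 + 1/36*1/3, 1/36 + 1/36*2/3) = [1/27, 5/108)
  'c': [1/36 + 1/36*2/3, 1/36 + 1/36*1/1) = [5/108, 1/18)
  emit 'f', narrow to [1/36, 7/216)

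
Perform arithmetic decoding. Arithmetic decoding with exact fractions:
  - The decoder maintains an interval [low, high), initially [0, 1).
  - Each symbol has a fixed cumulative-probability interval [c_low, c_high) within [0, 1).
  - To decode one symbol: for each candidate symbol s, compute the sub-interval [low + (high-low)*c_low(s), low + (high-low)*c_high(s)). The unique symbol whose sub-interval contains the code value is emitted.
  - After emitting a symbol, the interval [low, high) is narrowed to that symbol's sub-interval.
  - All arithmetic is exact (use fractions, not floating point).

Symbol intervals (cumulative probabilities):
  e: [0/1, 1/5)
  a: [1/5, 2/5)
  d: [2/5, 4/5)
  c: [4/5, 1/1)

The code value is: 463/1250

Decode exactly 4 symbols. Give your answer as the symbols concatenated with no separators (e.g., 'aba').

Answer: acaa

Derivation:
Step 1: interval [0/1, 1/1), width = 1/1 - 0/1 = 1/1
  'e': [0/1 + 1/1*0/1, 0/1 + 1/1*1/5) = [0/1, 1/5)
  'a': [0/1 + 1/1*1/5, 0/1 + 1/1*2/5) = [1/5, 2/5) <- contains code 463/1250
  'd': [0/1 + 1/1*2/5, 0/1 + 1/1*4/5) = [2/5, 4/5)
  'c': [0/1 + 1/1*4/5, 0/1 + 1/1*1/1) = [4/5, 1/1)
  emit 'a', narrow to [1/5, 2/5)
Step 2: interval [1/5, 2/5), width = 2/5 - 1/5 = 1/5
  'e': [1/5 + 1/5*0/1, 1/5 + 1/5*1/5) = [1/5, 6/25)
  'a': [1/5 + 1/5*1/5, 1/5 + 1/5*2/5) = [6/25, 7/25)
  'd': [1/5 + 1/5*2/5, 1/5 + 1/5*4/5) = [7/25, 9/25)
  'c': [1/5 + 1/5*4/5, 1/5 + 1/5*1/1) = [9/25, 2/5) <- contains code 463/1250
  emit 'c', narrow to [9/25, 2/5)
Step 3: interval [9/25, 2/5), width = 2/5 - 9/25 = 1/25
  'e': [9/25 + 1/25*0/1, 9/25 + 1/25*1/5) = [9/25, 46/125)
  'a': [9/25 + 1/25*1/5, 9/25 + 1/25*2/5) = [46/125, 47/125) <- contains code 463/1250
  'd': [9/25 + 1/25*2/5, 9/25 + 1/25*4/5) = [47/125, 49/125)
  'c': [9/25 + 1/25*4/5, 9/25 + 1/25*1/1) = [49/125, 2/5)
  emit 'a', narrow to [46/125, 47/125)
Step 4: interval [46/125, 47/125), width = 47/125 - 46/125 = 1/125
  'e': [46/125 + 1/125*0/1, 46/125 + 1/125*1/5) = [46/125, 231/625)
  'a': [46/125 + 1/125*1/5, 46/125 + 1/125*2/5) = [231/625, 232/625) <- contains code 463/1250
  'd': [46/125 + 1/125*2/5, 46/125 + 1/125*4/5) = [232/625, 234/625)
  'c': [46/125 + 1/125*4/5, 46/125 + 1/125*1/1) = [234/625, 47/125)
  emit 'a', narrow to [231/625, 232/625)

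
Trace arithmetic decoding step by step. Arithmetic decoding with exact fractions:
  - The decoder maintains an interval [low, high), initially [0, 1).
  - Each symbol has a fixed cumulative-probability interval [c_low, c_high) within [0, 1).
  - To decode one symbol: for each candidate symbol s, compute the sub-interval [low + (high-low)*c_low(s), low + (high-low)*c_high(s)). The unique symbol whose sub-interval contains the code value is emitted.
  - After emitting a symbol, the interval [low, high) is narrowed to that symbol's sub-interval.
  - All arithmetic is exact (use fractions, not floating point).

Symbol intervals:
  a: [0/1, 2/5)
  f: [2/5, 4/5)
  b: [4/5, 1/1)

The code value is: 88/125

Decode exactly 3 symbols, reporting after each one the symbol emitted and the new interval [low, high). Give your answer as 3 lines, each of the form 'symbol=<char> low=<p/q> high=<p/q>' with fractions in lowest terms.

Step 1: interval [0/1, 1/1), width = 1/1 - 0/1 = 1/1
  'a': [0/1 + 1/1*0/1, 0/1 + 1/1*2/5) = [0/1, 2/5)
  'f': [0/1 + 1/1*2/5, 0/1 + 1/1*4/5) = [2/5, 4/5) <- contains code 88/125
  'b': [0/1 + 1/1*4/5, 0/1 + 1/1*1/1) = [4/5, 1/1)
  emit 'f', narrow to [2/5, 4/5)
Step 2: interval [2/5, 4/5), width = 4/5 - 2/5 = 2/5
  'a': [2/5 + 2/5*0/1, 2/5 + 2/5*2/5) = [2/5, 14/25)
  'f': [2/5 + 2/5*2/5, 2/5 + 2/5*4/5) = [14/25, 18/25) <- contains code 88/125
  'b': [2/5 + 2/5*4/5, 2/5 + 2/5*1/1) = [18/25, 4/5)
  emit 'f', narrow to [14/25, 18/25)
Step 3: interval [14/25, 18/25), width = 18/25 - 14/25 = 4/25
  'a': [14/25 + 4/25*0/1, 14/25 + 4/25*2/5) = [14/25, 78/125)
  'f': [14/25 + 4/25*2/5, 14/25 + 4/25*4/5) = [78/125, 86/125)
  'b': [14/25 + 4/25*4/5, 14/25 + 4/25*1/1) = [86/125, 18/25) <- contains code 88/125
  emit 'b', narrow to [86/125, 18/25)

Answer: symbol=f low=2/5 high=4/5
symbol=f low=14/25 high=18/25
symbol=b low=86/125 high=18/25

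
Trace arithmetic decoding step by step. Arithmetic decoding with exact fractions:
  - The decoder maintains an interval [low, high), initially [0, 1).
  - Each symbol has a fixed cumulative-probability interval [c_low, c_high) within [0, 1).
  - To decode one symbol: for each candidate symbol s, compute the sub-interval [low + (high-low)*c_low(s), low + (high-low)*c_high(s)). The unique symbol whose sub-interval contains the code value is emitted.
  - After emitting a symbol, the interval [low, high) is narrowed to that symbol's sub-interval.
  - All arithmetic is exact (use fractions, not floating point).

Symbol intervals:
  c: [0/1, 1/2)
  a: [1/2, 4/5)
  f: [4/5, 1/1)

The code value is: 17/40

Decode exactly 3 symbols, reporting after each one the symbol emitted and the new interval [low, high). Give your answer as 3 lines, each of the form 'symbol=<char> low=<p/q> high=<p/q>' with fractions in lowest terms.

Answer: symbol=c low=0/1 high=1/2
symbol=f low=2/5 high=1/2
symbol=c low=2/5 high=9/20

Derivation:
Step 1: interval [0/1, 1/1), width = 1/1 - 0/1 = 1/1
  'c': [0/1 + 1/1*0/1, 0/1 + 1/1*1/2) = [0/1, 1/2) <- contains code 17/40
  'a': [0/1 + 1/1*1/2, 0/1 + 1/1*4/5) = [1/2, 4/5)
  'f': [0/1 + 1/1*4/5, 0/1 + 1/1*1/1) = [4/5, 1/1)
  emit 'c', narrow to [0/1, 1/2)
Step 2: interval [0/1, 1/2), width = 1/2 - 0/1 = 1/2
  'c': [0/1 + 1/2*0/1, 0/1 + 1/2*1/2) = [0/1, 1/4)
  'a': [0/1 + 1/2*1/2, 0/1 + 1/2*4/5) = [1/4, 2/5)
  'f': [0/1 + 1/2*4/5, 0/1 + 1/2*1/1) = [2/5, 1/2) <- contains code 17/40
  emit 'f', narrow to [2/5, 1/2)
Step 3: interval [2/5, 1/2), width = 1/2 - 2/5 = 1/10
  'c': [2/5 + 1/10*0/1, 2/5 + 1/10*1/2) = [2/5, 9/20) <- contains code 17/40
  'a': [2/5 + 1/10*1/2, 2/5 + 1/10*4/5) = [9/20, 12/25)
  'f': [2/5 + 1/10*4/5, 2/5 + 1/10*1/1) = [12/25, 1/2)
  emit 'c', narrow to [2/5, 9/20)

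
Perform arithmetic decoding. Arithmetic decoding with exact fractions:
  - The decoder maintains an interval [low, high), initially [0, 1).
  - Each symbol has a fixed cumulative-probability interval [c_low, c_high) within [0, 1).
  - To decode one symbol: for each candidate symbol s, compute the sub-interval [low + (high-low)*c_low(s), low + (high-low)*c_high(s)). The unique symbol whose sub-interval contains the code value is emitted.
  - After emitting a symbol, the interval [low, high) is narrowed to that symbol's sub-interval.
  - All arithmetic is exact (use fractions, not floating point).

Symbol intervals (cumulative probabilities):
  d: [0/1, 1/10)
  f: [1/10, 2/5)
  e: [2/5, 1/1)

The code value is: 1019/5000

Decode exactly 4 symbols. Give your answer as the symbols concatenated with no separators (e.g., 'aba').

Answer: ffee

Derivation:
Step 1: interval [0/1, 1/1), width = 1/1 - 0/1 = 1/1
  'd': [0/1 + 1/1*0/1, 0/1 + 1/1*1/10) = [0/1, 1/10)
  'f': [0/1 + 1/1*1/10, 0/1 + 1/1*2/5) = [1/10, 2/5) <- contains code 1019/5000
  'e': [0/1 + 1/1*2/5, 0/1 + 1/1*1/1) = [2/5, 1/1)
  emit 'f', narrow to [1/10, 2/5)
Step 2: interval [1/10, 2/5), width = 2/5 - 1/10 = 3/10
  'd': [1/10 + 3/10*0/1, 1/10 + 3/10*1/10) = [1/10, 13/100)
  'f': [1/10 + 3/10*1/10, 1/10 + 3/10*2/5) = [13/100, 11/50) <- contains code 1019/5000
  'e': [1/10 + 3/10*2/5, 1/10 + 3/10*1/1) = [11/50, 2/5)
  emit 'f', narrow to [13/100, 11/50)
Step 3: interval [13/100, 11/50), width = 11/50 - 13/100 = 9/100
  'd': [13/100 + 9/100*0/1, 13/100 + 9/100*1/10) = [13/100, 139/1000)
  'f': [13/100 + 9/100*1/10, 13/100 + 9/100*2/5) = [139/1000, 83/500)
  'e': [13/100 + 9/100*2/5, 13/100 + 9/100*1/1) = [83/500, 11/50) <- contains code 1019/5000
  emit 'e', narrow to [83/500, 11/50)
Step 4: interval [83/500, 11/50), width = 11/50 - 83/500 = 27/500
  'd': [83/500 + 27/500*0/1, 83/500 + 27/500*1/10) = [83/500, 857/5000)
  'f': [83/500 + 27/500*1/10, 83/500 + 27/500*2/5) = [857/5000, 469/2500)
  'e': [83/500 + 27/500*2/5, 83/500 + 27/500*1/1) = [469/2500, 11/50) <- contains code 1019/5000
  emit 'e', narrow to [469/2500, 11/50)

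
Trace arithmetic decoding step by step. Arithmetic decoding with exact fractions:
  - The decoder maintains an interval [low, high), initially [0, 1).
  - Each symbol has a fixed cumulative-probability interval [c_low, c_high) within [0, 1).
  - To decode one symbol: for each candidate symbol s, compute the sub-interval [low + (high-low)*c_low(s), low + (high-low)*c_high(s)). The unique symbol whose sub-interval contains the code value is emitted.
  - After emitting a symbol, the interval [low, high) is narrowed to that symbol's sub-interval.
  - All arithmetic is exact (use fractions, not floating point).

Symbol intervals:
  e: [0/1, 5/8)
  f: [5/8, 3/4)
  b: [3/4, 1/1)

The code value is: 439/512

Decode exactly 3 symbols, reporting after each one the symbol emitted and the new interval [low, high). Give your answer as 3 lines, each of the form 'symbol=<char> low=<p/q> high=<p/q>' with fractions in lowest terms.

Answer: symbol=b low=3/4 high=1/1
symbol=e low=3/4 high=29/32
symbol=f low=217/256 high=111/128

Derivation:
Step 1: interval [0/1, 1/1), width = 1/1 - 0/1 = 1/1
  'e': [0/1 + 1/1*0/1, 0/1 + 1/1*5/8) = [0/1, 5/8)
  'f': [0/1 + 1/1*5/8, 0/1 + 1/1*3/4) = [5/8, 3/4)
  'b': [0/1 + 1/1*3/4, 0/1 + 1/1*1/1) = [3/4, 1/1) <- contains code 439/512
  emit 'b', narrow to [3/4, 1/1)
Step 2: interval [3/4, 1/1), width = 1/1 - 3/4 = 1/4
  'e': [3/4 + 1/4*0/1, 3/4 + 1/4*5/8) = [3/4, 29/32) <- contains code 439/512
  'f': [3/4 + 1/4*5/8, 3/4 + 1/4*3/4) = [29/32, 15/16)
  'b': [3/4 + 1/4*3/4, 3/4 + 1/4*1/1) = [15/16, 1/1)
  emit 'e', narrow to [3/4, 29/32)
Step 3: interval [3/4, 29/32), width = 29/32 - 3/4 = 5/32
  'e': [3/4 + 5/32*0/1, 3/4 + 5/32*5/8) = [3/4, 217/256)
  'f': [3/4 + 5/32*5/8, 3/4 + 5/32*3/4) = [217/256, 111/128) <- contains code 439/512
  'b': [3/4 + 5/32*3/4, 3/4 + 5/32*1/1) = [111/128, 29/32)
  emit 'f', narrow to [217/256, 111/128)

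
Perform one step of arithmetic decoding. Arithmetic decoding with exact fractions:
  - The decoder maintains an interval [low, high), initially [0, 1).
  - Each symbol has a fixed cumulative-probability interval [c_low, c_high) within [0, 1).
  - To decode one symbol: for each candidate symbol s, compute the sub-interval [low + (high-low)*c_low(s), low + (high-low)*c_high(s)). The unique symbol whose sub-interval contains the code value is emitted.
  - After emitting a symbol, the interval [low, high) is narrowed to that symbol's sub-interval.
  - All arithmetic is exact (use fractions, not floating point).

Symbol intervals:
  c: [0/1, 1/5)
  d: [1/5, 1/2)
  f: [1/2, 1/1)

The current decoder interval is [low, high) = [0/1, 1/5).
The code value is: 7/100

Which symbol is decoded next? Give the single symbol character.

Interval width = high − low = 1/5 − 0/1 = 1/5
Scaled code = (code − low) / width = (7/100 − 0/1) / 1/5 = 7/20
  c: [0/1, 1/5) 
  d: [1/5, 1/2) ← scaled code falls here ✓
  f: [1/2, 1/1) 

Answer: d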